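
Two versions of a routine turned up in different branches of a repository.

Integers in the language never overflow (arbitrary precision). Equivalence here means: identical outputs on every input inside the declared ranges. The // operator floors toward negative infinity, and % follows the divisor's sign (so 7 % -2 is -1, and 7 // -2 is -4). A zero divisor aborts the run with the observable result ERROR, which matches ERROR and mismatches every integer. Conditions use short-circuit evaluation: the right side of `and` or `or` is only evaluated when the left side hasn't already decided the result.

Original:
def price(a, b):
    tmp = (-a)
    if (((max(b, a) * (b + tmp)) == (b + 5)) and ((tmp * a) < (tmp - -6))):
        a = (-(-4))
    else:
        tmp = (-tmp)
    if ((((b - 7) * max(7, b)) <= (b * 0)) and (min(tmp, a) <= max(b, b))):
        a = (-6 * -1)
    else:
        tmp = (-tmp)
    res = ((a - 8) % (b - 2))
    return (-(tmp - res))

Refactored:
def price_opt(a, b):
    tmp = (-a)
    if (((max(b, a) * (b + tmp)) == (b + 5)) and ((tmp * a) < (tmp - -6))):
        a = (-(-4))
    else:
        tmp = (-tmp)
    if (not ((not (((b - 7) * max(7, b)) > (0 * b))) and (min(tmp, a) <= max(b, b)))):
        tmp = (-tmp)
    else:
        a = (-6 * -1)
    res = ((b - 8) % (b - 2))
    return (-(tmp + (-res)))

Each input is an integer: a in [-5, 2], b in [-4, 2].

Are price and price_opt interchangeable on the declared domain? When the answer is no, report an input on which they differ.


There is a counterexample at a=-5, b=-4: 3 on one side, 5 on the other.
price: tmp := 5 | (((max(b, a) * (b + tmp)) == (b + 5)) and ((tmp * a) < (tmp - -6))): false | tmp := -5 | ((((b - 7) * max(7, b)) <= (b * 0)) and (min(tmp, a) <= max(b, b))): true | a := 6 | res := -2 | result 3
price_opt: tmp := 5 | (((max(b, a) * (b + tmp)) == (b + 5)) and ((tmp * a) < (tmp - -6))): false | tmp := -5 | (not ((not (((b - 7) * max(7, b)) > (0 * b))) and (min(tmp, a) <= max(b, b)))): false | a := 6 | res := 0 | result 5
verdict: not equivalent; witness: a=-5, b=-4


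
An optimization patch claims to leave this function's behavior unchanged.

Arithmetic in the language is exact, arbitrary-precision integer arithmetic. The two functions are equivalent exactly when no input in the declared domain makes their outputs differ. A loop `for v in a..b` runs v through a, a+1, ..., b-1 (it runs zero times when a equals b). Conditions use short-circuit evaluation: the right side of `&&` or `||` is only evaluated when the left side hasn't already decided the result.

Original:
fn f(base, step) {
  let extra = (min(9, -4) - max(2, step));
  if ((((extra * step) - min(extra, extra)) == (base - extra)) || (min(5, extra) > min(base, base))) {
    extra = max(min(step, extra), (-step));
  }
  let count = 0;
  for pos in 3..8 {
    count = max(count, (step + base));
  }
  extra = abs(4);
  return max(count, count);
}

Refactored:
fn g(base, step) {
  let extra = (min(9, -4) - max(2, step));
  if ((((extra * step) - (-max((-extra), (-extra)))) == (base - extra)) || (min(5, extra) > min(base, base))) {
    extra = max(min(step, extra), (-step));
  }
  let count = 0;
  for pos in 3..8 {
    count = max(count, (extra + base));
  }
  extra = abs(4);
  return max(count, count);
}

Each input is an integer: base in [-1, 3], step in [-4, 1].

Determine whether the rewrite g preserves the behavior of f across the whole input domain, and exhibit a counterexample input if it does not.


base=0, step=1 yields 1 from f but 0 from g.
verdict: not equivalent; witness: base=0, step=1


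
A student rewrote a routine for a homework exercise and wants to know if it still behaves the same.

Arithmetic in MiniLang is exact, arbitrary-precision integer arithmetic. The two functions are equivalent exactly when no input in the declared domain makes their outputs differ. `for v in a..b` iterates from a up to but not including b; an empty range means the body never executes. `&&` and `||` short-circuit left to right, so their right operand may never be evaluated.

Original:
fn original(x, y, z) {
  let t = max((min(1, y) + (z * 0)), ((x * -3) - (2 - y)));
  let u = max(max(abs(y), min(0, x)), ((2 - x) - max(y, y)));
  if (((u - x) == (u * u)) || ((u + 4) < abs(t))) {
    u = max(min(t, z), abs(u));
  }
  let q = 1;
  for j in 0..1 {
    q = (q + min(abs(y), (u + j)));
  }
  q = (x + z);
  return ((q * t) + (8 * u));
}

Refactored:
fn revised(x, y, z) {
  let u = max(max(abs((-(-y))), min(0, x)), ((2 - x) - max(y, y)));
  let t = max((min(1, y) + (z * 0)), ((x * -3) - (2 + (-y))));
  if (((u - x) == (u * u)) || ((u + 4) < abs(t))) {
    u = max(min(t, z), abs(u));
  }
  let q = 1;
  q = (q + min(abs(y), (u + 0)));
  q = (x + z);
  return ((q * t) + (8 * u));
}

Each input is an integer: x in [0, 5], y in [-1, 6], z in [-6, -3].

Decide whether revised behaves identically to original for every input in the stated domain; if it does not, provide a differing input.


The two are interchangeable: arithmetic usage differs, statement counts differ, loop structure differs, local variable names differ, constant usage differs, and every declared input agrees.
One worked example (x=0, y=2, z=-3) — original: t becomes 1; next u becomes 2; next (((u - x) == (u * u)) || ((u + 4) < abs(t))) evaluates to false; next q becomes 1; next at j=0:; next q becomes 3; next q becomes -3; next final value 13; revised: u becomes 2; next t becomes 1; next (((u - x) == (u * u)) || ((u + 4) < abs(t))) evaluates to false; next q becomes 1; next q becomes 3; next q becomes -3; next final value 13; agreement on 13.
Across all 192 domain points the two functions coincide.
verdict: equivalent


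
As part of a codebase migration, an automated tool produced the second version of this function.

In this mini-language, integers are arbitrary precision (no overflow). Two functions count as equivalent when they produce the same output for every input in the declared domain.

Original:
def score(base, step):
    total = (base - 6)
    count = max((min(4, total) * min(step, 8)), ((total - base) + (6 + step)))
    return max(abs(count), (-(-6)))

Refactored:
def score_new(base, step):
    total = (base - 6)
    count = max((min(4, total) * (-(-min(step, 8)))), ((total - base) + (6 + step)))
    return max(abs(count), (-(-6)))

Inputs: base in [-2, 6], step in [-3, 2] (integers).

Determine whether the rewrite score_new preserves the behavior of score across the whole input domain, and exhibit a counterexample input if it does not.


Comparing the listings, the differences include: same computation, different form.
As a probe, take base=-1, step=-1: score runs total = -7; count = 7; return 7; score_new runs total = -7; count = 7; return 7; both end at 7.
Across all 54 domain points the two functions coincide.
verdict: equivalent


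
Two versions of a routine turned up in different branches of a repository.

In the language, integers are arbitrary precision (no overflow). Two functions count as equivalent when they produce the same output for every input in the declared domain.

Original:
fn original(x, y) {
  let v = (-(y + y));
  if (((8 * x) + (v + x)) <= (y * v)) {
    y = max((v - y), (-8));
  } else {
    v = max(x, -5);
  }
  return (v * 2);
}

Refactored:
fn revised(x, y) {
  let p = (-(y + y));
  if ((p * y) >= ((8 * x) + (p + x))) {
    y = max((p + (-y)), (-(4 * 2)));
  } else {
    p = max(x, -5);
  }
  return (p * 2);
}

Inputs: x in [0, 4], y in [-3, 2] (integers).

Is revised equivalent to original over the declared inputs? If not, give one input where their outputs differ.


Changes here: constant usage differs, plus local variable names differ, plus comparison usage differs, plus arithmetic usage differs; the full 30-point sweep finds no disagreement.
verdict: equivalent


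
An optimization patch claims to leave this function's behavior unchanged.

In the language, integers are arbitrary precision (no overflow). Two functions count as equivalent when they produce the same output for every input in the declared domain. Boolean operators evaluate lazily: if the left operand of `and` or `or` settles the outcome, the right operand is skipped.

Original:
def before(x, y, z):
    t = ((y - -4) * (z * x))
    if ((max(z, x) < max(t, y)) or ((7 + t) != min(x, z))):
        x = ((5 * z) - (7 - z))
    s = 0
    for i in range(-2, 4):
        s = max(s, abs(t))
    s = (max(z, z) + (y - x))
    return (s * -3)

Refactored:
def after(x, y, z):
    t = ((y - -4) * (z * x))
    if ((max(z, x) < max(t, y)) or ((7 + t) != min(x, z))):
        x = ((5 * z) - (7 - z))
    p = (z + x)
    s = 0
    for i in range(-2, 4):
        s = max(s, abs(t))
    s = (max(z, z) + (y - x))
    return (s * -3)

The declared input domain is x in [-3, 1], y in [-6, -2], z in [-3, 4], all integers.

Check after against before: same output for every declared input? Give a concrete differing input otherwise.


Changes here: statement counts differ, plus arithmetic usage differs, plus local variable names differ; the full 200-point sweep finds no disagreement.
verdict: equivalent


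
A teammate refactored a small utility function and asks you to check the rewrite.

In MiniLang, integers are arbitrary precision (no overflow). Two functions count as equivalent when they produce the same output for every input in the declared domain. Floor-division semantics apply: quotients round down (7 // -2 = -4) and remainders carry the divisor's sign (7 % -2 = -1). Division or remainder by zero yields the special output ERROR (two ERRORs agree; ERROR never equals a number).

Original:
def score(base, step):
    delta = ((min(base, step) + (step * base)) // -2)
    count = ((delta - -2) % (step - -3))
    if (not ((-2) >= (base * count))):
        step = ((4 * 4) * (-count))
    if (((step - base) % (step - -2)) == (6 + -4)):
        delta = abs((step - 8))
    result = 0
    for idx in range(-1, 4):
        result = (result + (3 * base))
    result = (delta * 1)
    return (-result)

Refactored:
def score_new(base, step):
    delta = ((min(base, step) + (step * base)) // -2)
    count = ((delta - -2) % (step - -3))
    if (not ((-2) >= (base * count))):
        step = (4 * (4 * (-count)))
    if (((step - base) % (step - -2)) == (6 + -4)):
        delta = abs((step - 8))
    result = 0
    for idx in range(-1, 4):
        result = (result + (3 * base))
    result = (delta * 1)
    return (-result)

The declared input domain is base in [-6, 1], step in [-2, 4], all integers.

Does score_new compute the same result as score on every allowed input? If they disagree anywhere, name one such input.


The two are interchangeable: same computation, different form, and every declared input agrees.
Tracing base=0, step=2: score: delta := 0 | count := 2 | (not ((-2) >= (base * count))): true | step := -32 | (((step - base) % (step - -2)) == (6 + -4)): false | result := 0 | iter idx=-1: | result := 0 | iter idx=0: | result := 0 | iter idx=1: | result := 0 | iter idx=2: | result := 0 | iter idx=3: | result := 0 | result := 0 | result 0 | score_new: delta := 0 | count := 2 | (not ((-2) >= (base * count))): true | step := -32 | (((step - base) % (step - -2)) == (6 + -4)): false | result := 0 | iter idx=-1: | result := 0 | iter idx=0: | result := 0 | iter idx=1: | result := 0 | iter idx=2: | result := 0 | iter idx=3: | result := 0 | result := 0 | result 0 — matching result 0.
An exhaustive pass over the 56 declared inputs shows identical outputs.
verdict: equivalent


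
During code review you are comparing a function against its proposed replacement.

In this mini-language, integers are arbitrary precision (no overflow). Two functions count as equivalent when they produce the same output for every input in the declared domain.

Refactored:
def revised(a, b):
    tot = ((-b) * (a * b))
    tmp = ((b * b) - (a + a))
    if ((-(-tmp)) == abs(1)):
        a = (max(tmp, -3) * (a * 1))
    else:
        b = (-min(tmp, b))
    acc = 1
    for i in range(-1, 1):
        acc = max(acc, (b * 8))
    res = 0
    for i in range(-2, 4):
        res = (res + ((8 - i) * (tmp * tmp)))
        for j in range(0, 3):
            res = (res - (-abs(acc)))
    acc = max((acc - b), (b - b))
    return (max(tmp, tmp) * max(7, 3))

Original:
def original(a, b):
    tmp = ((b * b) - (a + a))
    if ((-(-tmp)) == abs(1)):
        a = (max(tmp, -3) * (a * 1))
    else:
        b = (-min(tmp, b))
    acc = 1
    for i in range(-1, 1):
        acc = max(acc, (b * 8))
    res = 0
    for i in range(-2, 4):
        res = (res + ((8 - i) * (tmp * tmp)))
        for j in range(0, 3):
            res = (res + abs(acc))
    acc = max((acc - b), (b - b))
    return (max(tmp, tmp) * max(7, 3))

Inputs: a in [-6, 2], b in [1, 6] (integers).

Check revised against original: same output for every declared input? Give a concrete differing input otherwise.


Changes here: statement counts differ; arithmetic usage differs; local variable names differ; the full 54-point sweep finds no disagreement.
verdict: equivalent


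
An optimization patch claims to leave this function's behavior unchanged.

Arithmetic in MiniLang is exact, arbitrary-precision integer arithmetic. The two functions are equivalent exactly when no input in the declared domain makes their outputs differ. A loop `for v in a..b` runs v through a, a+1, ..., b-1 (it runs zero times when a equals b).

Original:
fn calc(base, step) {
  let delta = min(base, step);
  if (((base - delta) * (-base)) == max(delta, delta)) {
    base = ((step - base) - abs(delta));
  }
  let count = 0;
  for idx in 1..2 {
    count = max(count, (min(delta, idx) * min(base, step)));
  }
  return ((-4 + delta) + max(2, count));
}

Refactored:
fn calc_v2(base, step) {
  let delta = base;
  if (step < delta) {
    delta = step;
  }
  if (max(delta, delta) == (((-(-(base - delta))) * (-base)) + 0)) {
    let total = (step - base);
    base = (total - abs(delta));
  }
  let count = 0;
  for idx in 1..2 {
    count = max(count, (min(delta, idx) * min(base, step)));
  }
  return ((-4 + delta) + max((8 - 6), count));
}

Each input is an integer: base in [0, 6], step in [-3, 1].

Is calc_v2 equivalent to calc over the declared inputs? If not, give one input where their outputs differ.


Changes here: comparison usage differs, and arithmetic usage differs, and branching structure differs, and constant usage differs, and statement counts differ, and local variable names differ, and min/max/abs usage differs; the full 35-point sweep finds no disagreement.
verdict: equivalent


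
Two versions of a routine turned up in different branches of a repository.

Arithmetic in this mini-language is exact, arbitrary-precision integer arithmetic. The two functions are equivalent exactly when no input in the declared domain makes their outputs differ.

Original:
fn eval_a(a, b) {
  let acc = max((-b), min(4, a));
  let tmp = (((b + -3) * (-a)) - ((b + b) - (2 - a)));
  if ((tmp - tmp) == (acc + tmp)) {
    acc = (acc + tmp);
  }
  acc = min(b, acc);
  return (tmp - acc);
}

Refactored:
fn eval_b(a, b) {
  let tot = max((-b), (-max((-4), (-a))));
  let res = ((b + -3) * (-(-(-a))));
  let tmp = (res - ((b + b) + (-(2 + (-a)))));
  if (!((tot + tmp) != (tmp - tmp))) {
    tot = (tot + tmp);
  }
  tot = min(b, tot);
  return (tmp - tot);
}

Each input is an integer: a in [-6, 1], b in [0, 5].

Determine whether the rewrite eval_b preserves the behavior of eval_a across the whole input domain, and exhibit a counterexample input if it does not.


Differences: comparison usage differs, boolean connective usage differs, min/max/abs usage differs, local variable names differ, arithmetic usage differs, statement counts differ — yet all 48 inputs agree.
verdict: equivalent


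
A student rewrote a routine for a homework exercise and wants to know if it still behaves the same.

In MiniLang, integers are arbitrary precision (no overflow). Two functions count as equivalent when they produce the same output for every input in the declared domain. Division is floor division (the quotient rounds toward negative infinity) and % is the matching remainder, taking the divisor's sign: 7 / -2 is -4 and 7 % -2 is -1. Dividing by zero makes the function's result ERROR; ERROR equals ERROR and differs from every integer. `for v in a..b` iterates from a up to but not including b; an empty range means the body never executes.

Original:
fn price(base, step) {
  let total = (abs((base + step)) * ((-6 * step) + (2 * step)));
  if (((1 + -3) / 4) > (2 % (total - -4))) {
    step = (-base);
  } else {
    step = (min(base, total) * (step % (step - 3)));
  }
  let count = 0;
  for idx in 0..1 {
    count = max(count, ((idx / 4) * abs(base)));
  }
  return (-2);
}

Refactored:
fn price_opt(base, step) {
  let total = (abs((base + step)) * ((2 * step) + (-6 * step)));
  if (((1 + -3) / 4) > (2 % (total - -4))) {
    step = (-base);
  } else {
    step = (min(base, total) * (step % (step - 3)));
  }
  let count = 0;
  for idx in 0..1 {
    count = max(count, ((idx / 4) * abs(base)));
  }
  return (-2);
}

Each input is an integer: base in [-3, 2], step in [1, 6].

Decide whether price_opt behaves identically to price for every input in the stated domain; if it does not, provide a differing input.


Although same computation, different form, 36/36 inputs agree.
verdict: equivalent


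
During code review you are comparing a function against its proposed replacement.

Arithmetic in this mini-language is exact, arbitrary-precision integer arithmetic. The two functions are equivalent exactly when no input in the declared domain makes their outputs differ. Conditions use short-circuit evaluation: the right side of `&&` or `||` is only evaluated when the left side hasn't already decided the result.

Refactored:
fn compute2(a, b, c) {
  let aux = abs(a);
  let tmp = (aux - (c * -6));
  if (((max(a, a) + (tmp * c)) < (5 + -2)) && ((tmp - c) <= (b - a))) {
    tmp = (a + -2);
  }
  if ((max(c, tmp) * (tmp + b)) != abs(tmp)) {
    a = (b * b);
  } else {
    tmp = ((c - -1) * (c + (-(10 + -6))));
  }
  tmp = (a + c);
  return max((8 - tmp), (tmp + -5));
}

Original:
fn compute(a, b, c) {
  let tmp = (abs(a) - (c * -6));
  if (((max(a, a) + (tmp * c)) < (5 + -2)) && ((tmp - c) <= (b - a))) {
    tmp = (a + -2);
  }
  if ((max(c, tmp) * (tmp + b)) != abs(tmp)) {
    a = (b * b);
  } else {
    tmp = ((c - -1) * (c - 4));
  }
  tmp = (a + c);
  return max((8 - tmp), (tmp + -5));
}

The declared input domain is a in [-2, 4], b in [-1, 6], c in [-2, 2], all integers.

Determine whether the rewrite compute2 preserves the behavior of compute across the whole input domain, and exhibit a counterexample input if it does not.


Differences: constant usage differs; also arithmetic usage differs; also statement counts differ; also local variable names differ — yet all 280 inputs agree.
verdict: equivalent


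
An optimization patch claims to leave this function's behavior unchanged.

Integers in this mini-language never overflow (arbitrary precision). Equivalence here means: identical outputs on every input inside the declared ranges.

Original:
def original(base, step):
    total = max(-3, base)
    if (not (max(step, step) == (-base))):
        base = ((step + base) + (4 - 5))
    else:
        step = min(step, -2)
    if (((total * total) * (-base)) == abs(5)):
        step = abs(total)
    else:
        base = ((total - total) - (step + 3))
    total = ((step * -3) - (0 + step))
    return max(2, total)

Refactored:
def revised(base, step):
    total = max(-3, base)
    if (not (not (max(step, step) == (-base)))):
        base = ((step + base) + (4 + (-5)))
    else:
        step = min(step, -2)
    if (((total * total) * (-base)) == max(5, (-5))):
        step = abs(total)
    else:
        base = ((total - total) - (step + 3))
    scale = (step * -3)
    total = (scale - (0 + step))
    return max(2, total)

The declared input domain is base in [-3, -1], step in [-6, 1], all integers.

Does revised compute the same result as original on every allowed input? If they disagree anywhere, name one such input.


Input base=-3, step=-1: 4 from original versus 8 from revised.
verdict: not equivalent; witness: base=-3, step=-1


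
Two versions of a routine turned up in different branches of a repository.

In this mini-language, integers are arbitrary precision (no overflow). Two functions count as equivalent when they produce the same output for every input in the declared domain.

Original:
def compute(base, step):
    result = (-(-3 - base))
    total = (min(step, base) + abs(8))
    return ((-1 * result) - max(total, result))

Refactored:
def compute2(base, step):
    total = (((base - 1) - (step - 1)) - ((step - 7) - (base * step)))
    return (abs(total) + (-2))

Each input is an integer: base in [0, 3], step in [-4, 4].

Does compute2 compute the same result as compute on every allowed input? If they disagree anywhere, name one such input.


These are not equivalent — on base=0, step=-4 the outputs split (-7 vs 13).
compute: result = 3; total = 4; return -7
compute2: total = 15; return 13
verdict: not equivalent; witness: base=0, step=-4


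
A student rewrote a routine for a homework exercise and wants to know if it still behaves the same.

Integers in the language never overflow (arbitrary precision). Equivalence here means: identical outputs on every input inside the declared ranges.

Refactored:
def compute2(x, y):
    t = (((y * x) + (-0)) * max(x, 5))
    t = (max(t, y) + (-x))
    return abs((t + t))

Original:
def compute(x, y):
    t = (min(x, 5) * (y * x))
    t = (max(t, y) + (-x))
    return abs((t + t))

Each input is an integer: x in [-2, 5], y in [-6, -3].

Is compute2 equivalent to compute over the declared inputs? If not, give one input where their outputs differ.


Consider the input x=-2, y=-6.
compute: t = -24; t = -4; return 8
compute2: t = 60; t = 62; return 124
8 against 124: the behavior changed.
verdict: not equivalent; witness: x=-2, y=-6


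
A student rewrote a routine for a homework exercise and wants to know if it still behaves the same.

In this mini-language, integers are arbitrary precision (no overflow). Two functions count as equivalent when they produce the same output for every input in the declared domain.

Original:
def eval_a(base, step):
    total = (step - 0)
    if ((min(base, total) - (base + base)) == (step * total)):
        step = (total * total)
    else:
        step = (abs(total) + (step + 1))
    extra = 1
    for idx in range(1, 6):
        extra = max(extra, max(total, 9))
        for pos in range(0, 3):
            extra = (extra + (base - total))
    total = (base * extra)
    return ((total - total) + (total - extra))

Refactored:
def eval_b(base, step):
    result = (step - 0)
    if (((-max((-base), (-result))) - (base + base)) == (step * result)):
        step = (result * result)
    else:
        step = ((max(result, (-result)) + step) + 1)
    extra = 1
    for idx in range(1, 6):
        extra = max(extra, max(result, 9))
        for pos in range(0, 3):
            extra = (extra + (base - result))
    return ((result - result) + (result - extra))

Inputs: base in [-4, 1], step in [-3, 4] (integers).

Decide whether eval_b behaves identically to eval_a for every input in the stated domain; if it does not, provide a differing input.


base=-4, step=-3 yields -30 from eval_a but -9 from eval_b.
verdict: not equivalent; witness: base=-4, step=-3


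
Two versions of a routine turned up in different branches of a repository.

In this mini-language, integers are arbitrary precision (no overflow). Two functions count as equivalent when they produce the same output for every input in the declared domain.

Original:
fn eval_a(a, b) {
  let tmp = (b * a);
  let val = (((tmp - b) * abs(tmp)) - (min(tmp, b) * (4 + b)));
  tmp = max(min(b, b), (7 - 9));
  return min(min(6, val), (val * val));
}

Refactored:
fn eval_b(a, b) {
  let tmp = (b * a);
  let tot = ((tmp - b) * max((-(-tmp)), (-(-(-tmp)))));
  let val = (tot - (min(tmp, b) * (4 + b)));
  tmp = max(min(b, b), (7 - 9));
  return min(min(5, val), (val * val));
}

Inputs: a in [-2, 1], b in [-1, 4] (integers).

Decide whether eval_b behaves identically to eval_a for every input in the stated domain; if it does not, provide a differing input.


There is a counterexample at a=-2, b=-1: 6 on one side, 5 on the other.
eval_a: tmp = 2; val = 9; tmp = -1; return 6
eval_b: tmp = 2; tot = 6; val = 9; tmp = -1; return 5
verdict: not equivalent; witness: a=-2, b=-1


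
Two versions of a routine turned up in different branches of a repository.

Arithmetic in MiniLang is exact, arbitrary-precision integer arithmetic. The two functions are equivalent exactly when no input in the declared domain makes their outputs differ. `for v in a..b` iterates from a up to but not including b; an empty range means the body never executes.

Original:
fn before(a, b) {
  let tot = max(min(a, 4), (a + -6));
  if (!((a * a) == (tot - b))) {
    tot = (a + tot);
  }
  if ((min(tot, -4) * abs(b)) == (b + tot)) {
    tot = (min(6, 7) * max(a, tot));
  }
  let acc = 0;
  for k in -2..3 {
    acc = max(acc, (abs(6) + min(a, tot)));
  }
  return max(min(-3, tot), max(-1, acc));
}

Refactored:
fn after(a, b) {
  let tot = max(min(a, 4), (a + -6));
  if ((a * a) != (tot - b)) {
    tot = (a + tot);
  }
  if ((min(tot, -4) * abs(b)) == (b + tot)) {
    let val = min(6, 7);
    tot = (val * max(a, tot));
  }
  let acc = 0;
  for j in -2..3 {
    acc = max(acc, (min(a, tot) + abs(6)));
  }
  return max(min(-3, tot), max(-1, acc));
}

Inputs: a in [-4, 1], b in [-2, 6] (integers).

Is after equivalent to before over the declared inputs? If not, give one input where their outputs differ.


The two are interchangeable: local variable names differ; and statement counts differ; and boolean connective usage differs; and comparison usage differs, and every declared input agrees.
One worked example (a=-1, b=0) — before: tot = -1; (!((a * a) == (tot - b))) -> true; tot = -2; ((min(tot, -4) * abs(b)) == (b + tot)) -> false; acc = 0; [k=-2]; acc = 4; [k=-1]; acc = 4; [k=0]; acc = 4; [k=1]; acc = 4; [k=2]; acc = 4; return 4; after: tot = -1; ((a * a) != (tot - b)) -> true; tot = -2; ((min(tot, -4) * abs(b)) == (b + tot)) -> false; acc = 0; [j=-2]; acc = 4; [j=-1]; acc = 4; [j=0]; acc = 4; [j=1]; acc = 4; [j=2]; acc = 4; return 4; agreement on 4.
An exhaustive pass over the 54 declared inputs shows identical outputs.
verdict: equivalent


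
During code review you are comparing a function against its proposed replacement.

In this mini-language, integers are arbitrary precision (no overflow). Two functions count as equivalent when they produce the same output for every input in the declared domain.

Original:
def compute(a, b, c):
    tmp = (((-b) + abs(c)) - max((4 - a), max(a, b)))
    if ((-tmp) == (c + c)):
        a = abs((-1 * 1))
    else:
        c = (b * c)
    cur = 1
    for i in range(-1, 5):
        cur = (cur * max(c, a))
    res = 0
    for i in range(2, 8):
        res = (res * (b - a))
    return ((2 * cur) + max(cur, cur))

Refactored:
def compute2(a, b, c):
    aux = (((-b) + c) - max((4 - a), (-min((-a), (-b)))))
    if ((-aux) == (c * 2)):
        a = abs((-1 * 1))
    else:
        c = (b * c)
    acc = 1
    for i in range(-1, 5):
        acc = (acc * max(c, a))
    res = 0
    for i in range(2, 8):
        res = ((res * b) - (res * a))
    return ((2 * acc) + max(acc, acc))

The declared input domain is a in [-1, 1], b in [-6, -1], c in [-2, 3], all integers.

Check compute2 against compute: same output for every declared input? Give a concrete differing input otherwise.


At a=-1, b=-6, c=-1: compute gives 3, compute2 gives 139968.
verdict: not equivalent; witness: a=-1, b=-6, c=-1


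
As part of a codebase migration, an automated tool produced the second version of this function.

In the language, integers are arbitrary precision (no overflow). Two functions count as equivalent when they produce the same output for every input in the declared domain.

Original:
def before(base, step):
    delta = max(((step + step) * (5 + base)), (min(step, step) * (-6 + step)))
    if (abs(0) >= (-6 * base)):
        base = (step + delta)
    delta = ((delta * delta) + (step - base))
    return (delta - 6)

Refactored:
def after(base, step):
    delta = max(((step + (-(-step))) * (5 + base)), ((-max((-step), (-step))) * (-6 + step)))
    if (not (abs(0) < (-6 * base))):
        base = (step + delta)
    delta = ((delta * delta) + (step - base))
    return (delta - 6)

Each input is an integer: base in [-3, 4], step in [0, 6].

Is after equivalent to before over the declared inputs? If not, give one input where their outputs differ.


The two are interchangeable: boolean connective usage differs, and comparison usage differs, and min/max/abs usage differs, and every declared input agrees.
Tracing base=3, step=3: before: delta := 48 | (abs(0) >= (-6 * base)): true | base := 51 | delta := 2256 | result 2250 | after: delta := 48 | (not (abs(0) < (-6 * base))): true | base := 51 | delta := 2256 | result 2250 — matching result 2250.
An exhaustive pass over the 56 declared inputs shows identical outputs.
verdict: equivalent


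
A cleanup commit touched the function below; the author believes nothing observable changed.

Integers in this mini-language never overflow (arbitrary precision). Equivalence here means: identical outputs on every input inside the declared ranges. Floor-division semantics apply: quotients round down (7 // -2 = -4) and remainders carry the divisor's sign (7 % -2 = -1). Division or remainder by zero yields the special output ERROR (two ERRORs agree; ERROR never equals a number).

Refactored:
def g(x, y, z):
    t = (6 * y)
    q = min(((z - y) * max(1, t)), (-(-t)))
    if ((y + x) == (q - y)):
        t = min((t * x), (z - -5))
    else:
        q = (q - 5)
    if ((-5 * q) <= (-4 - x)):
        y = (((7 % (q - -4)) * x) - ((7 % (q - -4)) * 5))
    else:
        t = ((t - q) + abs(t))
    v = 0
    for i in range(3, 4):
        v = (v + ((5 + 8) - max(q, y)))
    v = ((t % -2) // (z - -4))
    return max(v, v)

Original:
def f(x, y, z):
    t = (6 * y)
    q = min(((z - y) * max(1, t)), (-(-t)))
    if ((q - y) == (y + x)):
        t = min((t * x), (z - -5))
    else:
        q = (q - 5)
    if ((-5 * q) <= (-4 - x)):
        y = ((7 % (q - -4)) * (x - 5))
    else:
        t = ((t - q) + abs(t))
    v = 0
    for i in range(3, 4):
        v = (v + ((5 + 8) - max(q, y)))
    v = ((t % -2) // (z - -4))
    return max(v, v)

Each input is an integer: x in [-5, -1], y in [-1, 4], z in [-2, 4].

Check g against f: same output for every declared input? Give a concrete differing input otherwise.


Reading the diff, among the changes: constant usage differs, arithmetic usage differs.
Tracing x=-4, y=1, z=3: f: t := 6 | q := 6 | ((q - y) == (y + x)): false | q := 1 | ((-5 * q) <= (-4 - x)): true | y := -18 | v := 0 | iter i=3: | v := 12 | v := 0 | result 0 | g: t := 6 | q := 6 | ((y + x) == (q - y)): false | q := 1 | ((-5 * q) <= (-4 - x)): true | y := -18 | v := 0 | iter i=3: | v := 12 | v := 0 | result 0 — matching result 0.
An exhaustive pass over the 210 declared inputs shows identical outputs.
verdict: equivalent


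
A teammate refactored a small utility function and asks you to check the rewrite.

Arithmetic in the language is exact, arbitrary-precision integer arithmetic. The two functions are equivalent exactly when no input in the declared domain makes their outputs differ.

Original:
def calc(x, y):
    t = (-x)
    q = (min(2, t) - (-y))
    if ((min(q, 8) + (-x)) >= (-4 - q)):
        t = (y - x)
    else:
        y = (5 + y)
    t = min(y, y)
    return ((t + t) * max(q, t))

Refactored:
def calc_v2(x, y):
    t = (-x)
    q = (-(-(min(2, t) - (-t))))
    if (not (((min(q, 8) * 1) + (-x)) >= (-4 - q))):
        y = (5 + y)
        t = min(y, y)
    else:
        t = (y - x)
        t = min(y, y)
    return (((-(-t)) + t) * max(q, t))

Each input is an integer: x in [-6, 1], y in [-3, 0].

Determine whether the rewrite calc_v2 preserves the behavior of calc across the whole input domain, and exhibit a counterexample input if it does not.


On input x=-6, y=-3, calc returns 6 while calc_v2 returns -48.
verdict: not equivalent; witness: x=-6, y=-3


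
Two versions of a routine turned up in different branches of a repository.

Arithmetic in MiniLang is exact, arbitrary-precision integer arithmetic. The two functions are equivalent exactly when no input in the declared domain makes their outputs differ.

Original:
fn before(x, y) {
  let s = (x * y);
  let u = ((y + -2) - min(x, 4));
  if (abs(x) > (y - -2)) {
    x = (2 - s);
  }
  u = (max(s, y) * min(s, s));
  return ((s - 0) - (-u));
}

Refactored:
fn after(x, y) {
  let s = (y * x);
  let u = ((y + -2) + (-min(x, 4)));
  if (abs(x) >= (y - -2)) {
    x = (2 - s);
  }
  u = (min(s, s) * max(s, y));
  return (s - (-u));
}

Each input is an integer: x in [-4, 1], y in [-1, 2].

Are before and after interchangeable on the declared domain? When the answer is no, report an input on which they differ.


The one real change (`(abs(x) > (y - -2))` became `(abs(x) >= (y - -2))`) has no effect anywhere in the declared ranges.
Tracing x=-2, y=0: before: s becomes 0; next u becomes 0; next (abs(x) > (y - -2)) evaluates to false; next u becomes 0; next final value 0 | after: s becomes 0; next u becomes 0; next (abs(x) >= (y - -2)) evaluates to true; next x becomes 2; next u becomes 0; next final value 0 — matching result 0.
Checked all 24 inputs in the declared domain: the outputs agree on every one.
verdict: equivalent


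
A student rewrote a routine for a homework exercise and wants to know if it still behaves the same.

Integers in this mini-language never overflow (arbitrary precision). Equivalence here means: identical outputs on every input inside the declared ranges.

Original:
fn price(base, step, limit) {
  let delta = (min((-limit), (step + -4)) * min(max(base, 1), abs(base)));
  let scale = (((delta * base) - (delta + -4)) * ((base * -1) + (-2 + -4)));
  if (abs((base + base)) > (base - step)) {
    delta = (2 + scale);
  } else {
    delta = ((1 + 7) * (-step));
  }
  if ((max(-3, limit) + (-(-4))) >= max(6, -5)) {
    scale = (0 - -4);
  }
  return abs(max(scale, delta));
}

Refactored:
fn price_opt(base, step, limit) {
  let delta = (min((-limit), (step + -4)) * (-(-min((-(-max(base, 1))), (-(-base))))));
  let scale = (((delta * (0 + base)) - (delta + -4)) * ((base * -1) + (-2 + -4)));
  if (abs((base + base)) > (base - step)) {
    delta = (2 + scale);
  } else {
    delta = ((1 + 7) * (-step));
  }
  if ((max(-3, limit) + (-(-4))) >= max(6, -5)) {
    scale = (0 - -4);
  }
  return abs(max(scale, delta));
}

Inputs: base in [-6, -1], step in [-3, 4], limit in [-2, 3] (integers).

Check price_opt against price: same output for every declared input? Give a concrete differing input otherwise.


The rewrite breaks on base=-5, step=-3, limit=-2, where the results are 44 and 208.
price: delta = -7; scale = -46; (abs((base + base)) > (base - step)) -> true; delta = -44; ((max(-3, limit) + (-(-4))) >= max(6, -5)) -> false; return 44
price_opt: delta = 35; scale = 206; (abs((base + base)) > (base - step)) -> true; delta = 208; ((max(-3, limit) + (-(-4))) >= max(6, -5)) -> false; return 208
verdict: not equivalent; witness: base=-5, step=-3, limit=-2


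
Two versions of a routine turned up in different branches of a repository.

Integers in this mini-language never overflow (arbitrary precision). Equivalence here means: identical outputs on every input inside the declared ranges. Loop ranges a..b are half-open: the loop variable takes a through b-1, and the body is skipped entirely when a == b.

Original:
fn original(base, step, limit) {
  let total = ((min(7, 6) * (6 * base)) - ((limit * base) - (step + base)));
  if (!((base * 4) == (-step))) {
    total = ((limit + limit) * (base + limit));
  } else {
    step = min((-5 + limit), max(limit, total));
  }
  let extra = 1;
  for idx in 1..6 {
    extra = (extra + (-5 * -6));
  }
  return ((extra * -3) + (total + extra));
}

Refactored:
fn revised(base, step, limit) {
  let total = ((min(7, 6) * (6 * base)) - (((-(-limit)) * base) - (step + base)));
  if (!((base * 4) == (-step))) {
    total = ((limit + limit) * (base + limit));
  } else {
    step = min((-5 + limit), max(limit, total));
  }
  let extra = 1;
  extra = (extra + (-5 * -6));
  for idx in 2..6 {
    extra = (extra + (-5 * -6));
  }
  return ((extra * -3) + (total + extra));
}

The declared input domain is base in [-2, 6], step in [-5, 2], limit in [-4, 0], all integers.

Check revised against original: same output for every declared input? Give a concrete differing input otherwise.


Behavior is preserved: although constant usage differs, plus loop structure differs, plus arithmetic usage differs, plus statement counts differ, the outputs never diverge.
One worked example (base=3, step=2, limit=-2) — original: total := 119 | (!((base * 4) == (-step))): true | total := -4 | extra := 1 | iter idx=1: | extra := 31 | iter idx=2: | extra := 61 | iter idx=3: | extra := 91 | iter idx=4: | extra := 121 | iter idx=5: | extra := 151 | result -306; revised: total := 119 | (!((base * 4) == (-step))): true | total := -4 | extra := 1 | extra := 31 | iter idx=2: | extra := 61 | iter idx=3: | extra := 91 | iter idx=4: | extra := 121 | iter idx=5: | extra := 151 | result -306; agreement on -306.
Checked all 360 inputs in the declared domain: the outputs agree on every one.
verdict: equivalent


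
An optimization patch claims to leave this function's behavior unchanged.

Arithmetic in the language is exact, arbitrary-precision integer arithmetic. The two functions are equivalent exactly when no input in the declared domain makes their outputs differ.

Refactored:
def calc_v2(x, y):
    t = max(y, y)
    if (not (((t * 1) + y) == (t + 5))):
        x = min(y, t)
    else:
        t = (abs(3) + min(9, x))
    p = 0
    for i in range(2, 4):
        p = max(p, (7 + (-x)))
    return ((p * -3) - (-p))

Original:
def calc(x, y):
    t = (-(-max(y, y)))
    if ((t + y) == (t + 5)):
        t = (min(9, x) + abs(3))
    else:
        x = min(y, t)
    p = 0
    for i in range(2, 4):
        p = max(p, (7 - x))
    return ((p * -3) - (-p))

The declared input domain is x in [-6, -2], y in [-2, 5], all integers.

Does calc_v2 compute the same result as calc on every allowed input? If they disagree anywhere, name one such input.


This is a faithful refactor — boolean connective usage differs, constant usage differs, arithmetic usage differs, but the computed results match everywhere.
As a probe, take x=-5, y=4: calc runs t=4, then ((t + y) == (t + 5)) is false, then x=4, then p=0, then (i=2), then p=3, then (i=3), then p=3, then returns -6; calc_v2 runs t=4, then (not (((t * 1) + y) == (t + 5))) is true, then x=4, then p=0, then (i=2), then p=3, then (i=3), then p=3, then returns -6; both end at -6.
An exhaustive pass over the 40 declared inputs shows identical outputs.
verdict: equivalent


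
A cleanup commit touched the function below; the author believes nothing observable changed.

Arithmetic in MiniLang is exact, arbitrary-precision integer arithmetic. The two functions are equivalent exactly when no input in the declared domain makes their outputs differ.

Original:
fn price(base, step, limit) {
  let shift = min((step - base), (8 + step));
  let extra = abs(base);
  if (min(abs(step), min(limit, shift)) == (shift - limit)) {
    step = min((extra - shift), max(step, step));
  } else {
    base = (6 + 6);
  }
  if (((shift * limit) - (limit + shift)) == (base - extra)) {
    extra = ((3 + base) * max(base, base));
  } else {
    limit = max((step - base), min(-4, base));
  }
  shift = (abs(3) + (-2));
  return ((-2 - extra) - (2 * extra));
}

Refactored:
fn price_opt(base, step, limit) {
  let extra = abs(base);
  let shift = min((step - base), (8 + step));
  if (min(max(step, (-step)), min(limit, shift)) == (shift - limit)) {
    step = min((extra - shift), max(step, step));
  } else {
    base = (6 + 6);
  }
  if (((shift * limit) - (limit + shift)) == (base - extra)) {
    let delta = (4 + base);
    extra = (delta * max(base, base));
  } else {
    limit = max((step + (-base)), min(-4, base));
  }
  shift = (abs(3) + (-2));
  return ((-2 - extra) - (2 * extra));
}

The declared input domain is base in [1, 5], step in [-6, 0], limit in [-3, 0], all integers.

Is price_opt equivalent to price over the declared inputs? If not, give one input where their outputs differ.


The rewrite breaks on base=1, step=-4, limit=-1, where the results are -542 and -578.
price: shift = -5; extra = 1; (min(abs(step), min(limit, shift)) == (shift - limit)) -> false; base = 12; (((shift * limit) - (limit + shift)) == (base - extra)) -> true; extra = 180; shift = 1; return -542
price_opt: extra = 1; shift = -5; (min(max(step, (-step)), min(limit, shift)) == (shift - limit)) -> false; base = 12; (((shift * limit) - (limit + shift)) == (base - extra)) -> true; delta = 16; extra = 192; shift = 1; return -578
verdict: not equivalent; witness: base=1, step=-4, limit=-1
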